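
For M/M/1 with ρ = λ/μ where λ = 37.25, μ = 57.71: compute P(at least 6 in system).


ρ = 37.25/57.71 = 0.6455
P(N ≥ n) = ρ^n = 0.6455^6 = 0.072319

Final: 0.072319


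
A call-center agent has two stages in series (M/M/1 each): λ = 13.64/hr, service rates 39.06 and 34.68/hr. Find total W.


Each node sees arrival rate λ = 13.64/hr (tandem ⇒ throughput preserved).
W₁ = 1/(μ₁−λ) = 1/(39.06−13.64) = 0.03934 hr
W₂ = 1/(μ₂−λ) = 1/(34.68−13.64) = 0.04753 hr
W_total = W₁ + W₂ = 0.03934 + 0.04753 = 0.08687 hr

Final: 0.08687 hr


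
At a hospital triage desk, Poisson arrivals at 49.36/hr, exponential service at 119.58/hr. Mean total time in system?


W = 1/(μ−λ) = 1/(119.58 − 49.36) = 1/70.22 = 0.01424 hr

Final: 0.01424 hr


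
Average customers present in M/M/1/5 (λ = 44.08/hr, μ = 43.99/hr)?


ρ = 44.08/43.99 = 1.0020
L = ρ[1 − (K+1)ρ^K + Kρ^(K+1)] / [(1−ρ)(1−ρ^(K+1))]
Numerator: 1.0020·(1 − 6·1.010272 + 5·1.012338) = 0.00006326
Denominator: (-0.002046)·(-0.012338) = 0.00002524
L = 0.00006326/0.00002524 = 2.5060

Final: 2.5060


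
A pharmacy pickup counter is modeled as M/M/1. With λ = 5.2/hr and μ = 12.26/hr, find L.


ρ = λ/μ = 5.2/12.26 = 0.4241
L = ρ/(1−ρ) = 0.4241/(1 − 0.4241) = 0.4241/0.5759 = 0.7365

Final: 0.7365


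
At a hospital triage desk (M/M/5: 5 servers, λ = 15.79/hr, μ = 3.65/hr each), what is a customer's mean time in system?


a = 4.3260; ρ = 0.8652; P₀ = 0.007329
Lq = P₀·a^c·ρ/(c!(1−ρ)²) = 4.40661
Wq = Lq/λ = 4.40661/15.79 = 0.27908 hr
W = Wq + 1/μ = 0.27908 + 0.27397 = 0.55305 hr

Final: 0.55305 hr


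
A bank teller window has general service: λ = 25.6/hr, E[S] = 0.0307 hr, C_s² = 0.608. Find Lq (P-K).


ρ = λ·E[S] = 25.6·0.0307 = 0.7859
Lq = ρ²(1+C_s²)/(2(1−ρ)) = 0.6177·(1+0.608)/(2·0.2141)
= 0.6177·1.6080/0.4282 = 2.31973

Final: 2.31973


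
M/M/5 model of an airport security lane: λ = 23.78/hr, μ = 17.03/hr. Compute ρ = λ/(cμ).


ρ = λ/(cμ) = 23.78/(5·17.03) = 23.78/85.15 = 0.2793

Final: 0.2793


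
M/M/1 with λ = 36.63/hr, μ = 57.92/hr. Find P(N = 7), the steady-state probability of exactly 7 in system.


ρ = 36.63/57.92 = 0.6324
P_n = (1−ρ)·ρ^n = (1 − 0.6324)·0.6324^7 = 0.3676·0.040463 = 0.014873

Final: 0.014873


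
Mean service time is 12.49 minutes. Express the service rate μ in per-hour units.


μ = 1/(service time) in consistent units.
1 hour = 60 min, so μ = 60/12.49 = 4.8038 per hour

Final: 4.8038 /hr


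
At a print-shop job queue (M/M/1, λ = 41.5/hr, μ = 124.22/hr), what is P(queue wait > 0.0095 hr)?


ρ = 41.5/124.22 = 0.3341
P(Wq > t) = ρ·e^{−(μ−λ)t} = 0.3341·e^{−0.7858}
= 0.3341·0.455737 = 0.152255

Final: 0.152255


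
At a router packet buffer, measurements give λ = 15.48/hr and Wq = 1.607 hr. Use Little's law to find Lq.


Lq = λWq = 15.48·1.607 = 24.8764

Final: 24.8764


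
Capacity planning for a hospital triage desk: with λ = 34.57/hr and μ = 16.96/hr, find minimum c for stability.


Stability requires cμ > λ ⇔ c > λ/μ.
λ/μ = 34.57/16.96 = 2.0383
Minimum integer c = ⌊2.0383⌋ + 1 = 3
Check: 3·16.96 = 50.88 > 34.57, while 2·16.96 = 33.92 ≤ 34.57

Final: 3 servers


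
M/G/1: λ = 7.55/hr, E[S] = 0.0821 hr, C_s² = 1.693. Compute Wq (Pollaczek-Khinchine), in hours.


ρ = λ·E[S] = 7.55·0.0821 = 0.6199
E[S²] = E[S]²(1+C_s²) = 0.0821²·(1+1.693) = 0.018152
Wq = λ·E[S²]/(2(1−ρ)) = 7.55·0.018152/(2·0.3801) = 0.18026 hr

Final: 0.18026 hr


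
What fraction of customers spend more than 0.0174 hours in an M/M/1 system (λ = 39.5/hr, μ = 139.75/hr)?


W ~ Exponential(μ−λ) for M/M/1.
μ − λ = 139.75 − 39.5 = 100.2500
P(W > t) = e^{−(μ−λ)t} = e^{−1.7443} = 0.174759

Final: 0.174759


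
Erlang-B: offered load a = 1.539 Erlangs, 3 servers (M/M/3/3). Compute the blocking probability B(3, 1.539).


B(c,a) = (a^c/c!) / Σ_{k=0}^{c} a^k/k!
a^3/3! = 0.607526
Σ terms (k=0..3): 1.00000 + 1.53900 + 1.18426 + 0.60753 = 4.330786
B = 0.607526/4.330786 = 0.140281

Final: 0.140281


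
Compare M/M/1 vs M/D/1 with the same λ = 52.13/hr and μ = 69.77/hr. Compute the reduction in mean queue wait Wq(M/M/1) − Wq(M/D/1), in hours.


ρ = 52.13/69.77 = 0.7472
Wq(M/M/1) = ρ/(μ−λ) = 0.7472/17.64 = 0.04236 hr
Wq(M/D/1) = ρ/(2(μ−λ)) = 0.02118 hr
Savings = 0.04236 − 0.02118 = 0.02118 hr

Final: 0.02118 hr


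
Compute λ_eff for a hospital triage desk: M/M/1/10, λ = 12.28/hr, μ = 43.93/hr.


ρ = 0.2795; P_K = (1−ρ)ρ^10/(1−ρ^11) = 0.000002099
λ_eff = λ(1 − P_K) = 12.28·(1 − 0.000002099) = 12.28·0.999998 = 12.2800 /hr

Final: 12.2800 /hr


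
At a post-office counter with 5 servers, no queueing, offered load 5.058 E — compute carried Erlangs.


B(5,5.058) = 0.289556 (Erlang-B)
Carried load = a(1 − B) = 5.058·(1 − 0.289556) = 5.058·0.710444 = 3.5934 E

Final: 3.5934 Erlangs


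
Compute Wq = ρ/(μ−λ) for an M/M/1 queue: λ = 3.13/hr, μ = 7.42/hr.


ρ = 3.13/7.42 = 0.4218
Wq = ρ/(μ−λ) = 0.4218/(7.42 − 3.13) = 0.4218/4.29 = 0.09833 hr

Final: 0.09833 hr


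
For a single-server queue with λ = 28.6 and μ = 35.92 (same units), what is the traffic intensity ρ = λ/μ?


ρ = λ/μ = 28.6/35.92 = 0.7962

Final: 0.7962


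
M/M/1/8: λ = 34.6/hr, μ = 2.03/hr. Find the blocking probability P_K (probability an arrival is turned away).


ρ = λ/μ = 34.6/2.03 = 17.0443
P_K = (1−ρ)ρ^K/(1−ρ^(K+1)) = (-16.0443·7122631680.170480)/(1 − 121400520263.004242)
= -114277888582.833771/-121400520262.004242 = 0.941329

Final: 0.941329


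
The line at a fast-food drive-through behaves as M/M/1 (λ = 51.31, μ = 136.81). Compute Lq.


ρ = 51.31/136.81 = 0.3750
Lq = ρ²/(1−ρ) = 0.1407/0.6250 = 0.2251

Final: 0.2251


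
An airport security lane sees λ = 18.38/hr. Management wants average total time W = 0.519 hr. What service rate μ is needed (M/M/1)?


W = 1/(μ−λ) ⇒ μ − λ = 1/W = 1/0.519 = 1.9268
μ = λ + 1/W = 18.38 + 1.9268 = 20.3068 per hr

Final: 20.3068 /hr


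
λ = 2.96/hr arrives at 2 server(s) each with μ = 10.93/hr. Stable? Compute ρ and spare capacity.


Total capacity cμ = 2·10.93 = 21.86/hr
ρ = λ/(cμ) = 2.96/21.86 = 0.1354
Stable ⇔ ρ < 1: YES
Spare capacity = cμ − λ = 21.86 − 2.96 = 18.90/hr

Final: ρ = 0.1354; stable; margin = 18.90/hr


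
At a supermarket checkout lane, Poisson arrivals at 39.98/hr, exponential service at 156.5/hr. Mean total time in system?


W = 1/(μ−λ) = 1/(156.5 − 39.98) = 1/116.52 = 0.008582 hr

Final: 0.008582 hr


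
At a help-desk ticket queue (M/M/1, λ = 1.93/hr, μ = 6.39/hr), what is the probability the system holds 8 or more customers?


ρ = 1.93/6.39 = 0.3020
P(N ≥ n) = ρ^n = 0.3020^8 = 0.00006926

Final: 0.00006926


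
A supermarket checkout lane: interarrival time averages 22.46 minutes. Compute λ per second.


λ = 1/(interarrival time) in consistent units.
1 second = 0.0166667 min, so λ = 0.0166667/22.46 = 0.0007421 per second

Final: 0.0007421 /sec


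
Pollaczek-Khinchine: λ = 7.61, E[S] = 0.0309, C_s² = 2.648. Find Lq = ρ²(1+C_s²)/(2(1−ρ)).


ρ = λ·E[S] = 7.61·0.0309 = 0.2351
Lq = ρ²(1+C_s²)/(2(1−ρ)) = 0.05530·(1+2.648)/(2·0.7649)
= 0.05530·3.6480/1.5297 = 0.13187

Final: 0.13187


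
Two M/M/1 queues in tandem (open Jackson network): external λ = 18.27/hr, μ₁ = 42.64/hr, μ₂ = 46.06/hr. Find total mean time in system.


Each node sees arrival rate λ = 18.27/hr (tandem ⇒ throughput preserved).
W₁ = 1/(μ₁−λ) = 1/(42.64−18.27) = 0.04103 hr
W₂ = 1/(μ₂−λ) = 1/(46.06−18.27) = 0.03598 hr
W_total = W₁ + W₂ = 0.04103 + 0.03598 = 0.07702 hr

Final: 0.07702 hr


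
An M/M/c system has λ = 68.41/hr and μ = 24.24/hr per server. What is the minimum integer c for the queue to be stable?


Stability requires cμ > λ ⇔ c > λ/μ.
λ/μ = 68.41/24.24 = 2.8222
Minimum integer c = ⌊2.8222⌋ + 1 = 3
Check: 3·24.24 = 72.72 > 68.41, while 2·24.24 = 48.48 ≤ 68.41

Final: 3 servers


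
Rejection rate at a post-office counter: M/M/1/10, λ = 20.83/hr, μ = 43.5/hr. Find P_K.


ρ = λ/μ = 20.83/43.5 = 0.4789
P_K = (1−ρ)ρ^K/(1−ρ^(K+1)) = (0.5211·0.0006339)/(1 − 0.0003035)
= 0.0003303/0.999696 = 0.0003304

Final: 0.0003304


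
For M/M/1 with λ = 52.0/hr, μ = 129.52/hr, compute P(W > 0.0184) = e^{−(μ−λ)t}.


W ~ Exponential(μ−λ) for M/M/1.
μ − λ = 129.52 − 52.0 = 77.5200
P(W > t) = e^{−(μ−λ)t} = e^{−1.4264} = 0.240180

Final: 0.240180


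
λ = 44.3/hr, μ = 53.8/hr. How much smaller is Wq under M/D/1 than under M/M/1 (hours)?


ρ = 44.3/53.8 = 0.8234
Wq(M/M/1) = ρ/(μ−λ) = 0.8234/9.50 = 0.08668 hr
Wq(M/D/1) = ρ/(2(μ−λ)) = 0.04334 hr
Savings = 0.08668 − 0.04334 = 0.04334 hr

Final: 0.04334 hr


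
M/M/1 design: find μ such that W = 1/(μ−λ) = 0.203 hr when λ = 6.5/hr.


W = 1/(μ−λ) ⇒ μ − λ = 1/W = 1/0.203 = 4.9261
μ = λ + 1/W = 6.5 + 4.9261 = 11.4261 per hr

Final: 11.4261 /hr


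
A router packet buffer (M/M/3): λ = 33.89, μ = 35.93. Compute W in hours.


a = 0.9432; ρ = 0.3144; P₀ = 0.385794
Lq = P₀·a^c·ρ/(c!(1−ρ)²) = 0.03609
Wq = Lq/λ = 0.03609/33.89 = 0.001065 hr
W = Wq + 1/μ = 0.001065 + 0.02783 = 0.02890 hr

Final: 0.02890 hr


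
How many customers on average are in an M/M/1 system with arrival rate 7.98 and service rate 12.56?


ρ = λ/μ = 7.98/12.56 = 0.6354
L = ρ/(1−ρ) = 0.6354/(1 − 0.6354) = 0.6354/0.3646 = 1.7424

Final: 1.7424


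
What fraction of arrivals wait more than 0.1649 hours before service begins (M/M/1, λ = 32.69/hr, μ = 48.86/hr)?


ρ = 32.69/48.86 = 0.6691
P(Wq > t) = ρ·e^{−(μ−λ)t} = 0.6691·e^{−2.6664}
= 0.6691·0.069500 = 0.046499

Final: 0.046499


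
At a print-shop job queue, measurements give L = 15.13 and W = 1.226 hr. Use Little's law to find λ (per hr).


λ = L/W = 15.13/1.226 = 12.3409 /hr

Final: 12.3409 /hr


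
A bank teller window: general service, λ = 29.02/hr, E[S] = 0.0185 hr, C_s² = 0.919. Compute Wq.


ρ = λ·E[S] = 29.02·0.0185 = 0.5369
E[S²] = E[S]²(1+C_s²) = 0.0185²·(1+0.919) = 0.0006568
Wq = λ·E[S²]/(2(1−ρ)) = 29.02·0.0006568/(2·0.4631) = 0.02058 hr

Final: 0.02058 hr


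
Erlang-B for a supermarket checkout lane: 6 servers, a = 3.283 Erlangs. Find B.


B(c,a) = (a^c/c!) / Σ_{k=0}^{c} a^k/k!
a^6/6! = 1.738973
Σ terms (k=0..6): 1.00000 + 3.28300 + 5.38904 + 5.89741 + 4.84030 + 3.17814 + 1.73897 = 25.326870
B = 1.738973/25.326870 = 0.068661

Final: 0.068661


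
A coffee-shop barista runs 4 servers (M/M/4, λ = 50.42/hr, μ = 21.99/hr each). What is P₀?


a = λ/μ = 50.42/21.99 = 2.2929; ρ = a/c = 0.5732
Σ_{k=0}^{3} a^k/k! (terms k=0..3) = 1.00000 + 2.29286 + 2.62860 + 2.00901 = 7.93047
Tail: a^4/(4!(1−ρ)) = 27.63824/(24·0.4268) = 2.69830
P₀ = 1/(7.93047 + 2.69830) = 1/10.62877 = 0.094084

Final: 0.094084


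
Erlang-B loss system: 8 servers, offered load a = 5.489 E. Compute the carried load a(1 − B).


B(8,5.489) = 0.094324 (Erlang-B)
Carried load = a(1 − B) = 5.489·(1 − 0.094324) = 5.489·0.905676 = 4.9713 E

Final: 4.9713 Erlangs


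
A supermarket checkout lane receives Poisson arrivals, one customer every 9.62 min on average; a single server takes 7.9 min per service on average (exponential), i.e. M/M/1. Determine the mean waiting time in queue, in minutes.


λ = 60/9.62 = 6.2370 /hr
μ = 60/7.9 = 7.5949 /hr
ρ = λ/μ = 6.2370/7.5949 = 0.8212
Wq = ρ/(μ−λ) = 0.8212/(7.5949−6.2370) = 0.60475 hr
In minutes: 0.60475·60 = 36.285 min

Final: 36.285 min


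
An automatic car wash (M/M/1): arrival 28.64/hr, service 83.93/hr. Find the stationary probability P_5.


ρ = 28.64/83.93 = 0.3412
P_n = (1−ρ)·ρ^n = (1 − 0.3412)·0.3412^5 = 0.6588·0.004627 = 0.003048

Final: 0.003048


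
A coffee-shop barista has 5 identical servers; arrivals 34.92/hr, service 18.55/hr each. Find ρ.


ρ = λ/(cμ) = 34.92/(5·18.55) = 34.92/92.75 = 0.3765

Final: 0.3765


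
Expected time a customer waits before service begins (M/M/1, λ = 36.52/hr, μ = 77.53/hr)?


ρ = 36.52/77.53 = 0.4710
Wq = ρ/(μ−λ) = 0.4710/(77.53 − 36.52) = 0.4710/41.01 = 0.01149 hr

Final: 0.01149 hr


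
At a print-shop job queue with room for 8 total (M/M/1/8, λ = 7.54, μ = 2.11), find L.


ρ = 7.54/2.11 = 3.5735
L = ρ[1 − (K+1)ρ^K + Kρ^(K+1)] / [(1−ρ)(1−ρ^(K+1))]
Numerator: 3.5735·(1 − 9·26589.558397 + 8·95016.715790) = 1861160.380851
Denominator: (-2.5735)·(-95015.715790) = 244519.116938
L = 1861160.380851/244519.116938 = 7.6115

Final: 7.6115


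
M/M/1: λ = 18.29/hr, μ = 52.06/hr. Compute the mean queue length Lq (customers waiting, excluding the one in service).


ρ = 18.29/52.06 = 0.3513
Lq = ρ²/(1−ρ) = 0.1234/0.6487 = 0.1903

Final: 0.1903


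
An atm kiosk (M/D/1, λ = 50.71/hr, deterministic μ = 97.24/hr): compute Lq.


ρ = 50.71/97.24 = 0.5215
M/D/1: Lq = ρ²/(2(1−ρ)) = 0.2720/(2·0.4785) = 0.28417

Final: 0.28417


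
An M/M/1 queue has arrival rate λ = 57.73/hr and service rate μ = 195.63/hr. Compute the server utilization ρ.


ρ = λ/μ = 57.73/195.63 = 0.2951

Final: 0.2951


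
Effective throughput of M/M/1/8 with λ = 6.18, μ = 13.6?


ρ = 0.4544; P_K = (1−ρ)ρ^8/(1−ρ^9) = 0.0009927
λ_eff = λ(1 − P_K) = 6.18·(1 − 0.0009927) = 6.18·0.999007 = 6.1739 /hr

Final: 6.1739 /hr


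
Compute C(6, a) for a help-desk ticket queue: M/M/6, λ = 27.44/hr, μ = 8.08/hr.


a = λ/μ = 3.3960; ρ = a/6 = 0.5660
P₀ = 0.032356 (from M/M/c formula)
C(c,a) = [a^c/(c!(1−ρ))]·P₀ = [1534.03927/(720·0.4340)]·0.032356
= 4.90931·0.032356 = 0.158846

Final: 0.158846


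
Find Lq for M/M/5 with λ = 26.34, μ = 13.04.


a = λ/μ = 2.0199; ρ = a/5 = 0.4040
P₀ = 0.131623
Lq = P₀·a^c·ρ / (c!·(1−ρ)²) = 0.131623·33.62721·0.4040/(120·0.35523)
= 0.04195

Final: 0.04195


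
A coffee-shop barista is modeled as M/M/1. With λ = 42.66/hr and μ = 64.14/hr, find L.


ρ = λ/μ = 42.66/64.14 = 0.6651
L = ρ/(1−ρ) = 0.6651/(1 − 0.6651) = 0.6651/0.3349 = 1.9860

Final: 1.9860


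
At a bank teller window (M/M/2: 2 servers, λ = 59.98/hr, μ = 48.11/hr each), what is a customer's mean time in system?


a = 1.2467; ρ = 0.6234; P₀ = 0.232010
Lq = P₀·a^c·ρ/(c!(1−ρ)²) = 0.79235
Wq = Lq/λ = 0.79235/59.98 = 0.01321 hr
W = Wq + 1/μ = 0.01321 + 0.02079 = 0.03400 hr

Final: 0.03400 hr


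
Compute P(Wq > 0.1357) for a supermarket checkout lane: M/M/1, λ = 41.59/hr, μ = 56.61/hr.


ρ = 41.59/56.61 = 0.7347
P(Wq > t) = ρ·e^{−(μ−λ)t} = 0.7347·e^{−2.0382}
= 0.7347·0.130261 = 0.095700

Final: 0.095700


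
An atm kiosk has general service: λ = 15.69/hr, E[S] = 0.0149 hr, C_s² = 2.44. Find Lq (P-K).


ρ = λ·E[S] = 15.69·0.0149 = 0.2338
Lq = ρ²(1+C_s²)/(2(1−ρ)) = 0.05465·(1+2.44)/(2·0.7662)
= 0.05465·3.4400/1.5324 = 0.12269

Final: 0.12269


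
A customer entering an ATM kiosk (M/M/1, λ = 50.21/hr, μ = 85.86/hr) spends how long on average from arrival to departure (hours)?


W = 1/(μ−λ) = 1/(85.86 − 50.21) = 1/35.65 = 0.02805 hr

Final: 0.02805 hr


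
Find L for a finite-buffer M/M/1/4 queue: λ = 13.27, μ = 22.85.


ρ = 13.27/22.85 = 0.5807
L = ρ[1 − (K+1)ρ^K + Kρ^(K+1)] / [(1−ρ)(1−ρ^(K+1))]
Numerator: 0.5807·(1 − 5·0.113747 + 4·0.066058) = 0.403906
Denominator: (0.4193)·(0.933942) = 0.391561
L = 0.403906/0.391561 = 1.0315

Final: 1.0315


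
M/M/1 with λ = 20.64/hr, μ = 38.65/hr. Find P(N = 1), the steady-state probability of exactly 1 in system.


ρ = 20.64/38.65 = 0.5340
P_n = (1−ρ)·ρ^n = (1 − 0.5340)·0.5340^1 = 0.4660·0.534023 = 0.248842

Final: 0.248842


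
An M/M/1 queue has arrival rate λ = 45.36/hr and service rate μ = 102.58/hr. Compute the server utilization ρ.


ρ = λ/μ = 45.36/102.58 = 0.4422

Final: 0.4422


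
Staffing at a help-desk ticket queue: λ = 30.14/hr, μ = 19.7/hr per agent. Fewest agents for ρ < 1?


Stability requires cμ > λ ⇔ c > λ/μ.
λ/μ = 30.14/19.7 = 1.5299
Minimum integer c = ⌊1.5299⌋ + 1 = 2
Check: 2·19.7 = 39.40 > 30.14, while 1·19.7 = 19.70 ≤ 30.14

Final: 2 servers


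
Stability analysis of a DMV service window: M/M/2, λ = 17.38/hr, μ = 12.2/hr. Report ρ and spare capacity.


Total capacity cμ = 2·12.2 = 24.40/hr
ρ = λ/(cμ) = 17.38/24.40 = 0.7123
Stable ⇔ ρ < 1: YES
Spare capacity = cμ − λ = 24.40 − 17.38 = 7.02/hr

Final: ρ = 0.7123; stable; margin = 7.02/hr


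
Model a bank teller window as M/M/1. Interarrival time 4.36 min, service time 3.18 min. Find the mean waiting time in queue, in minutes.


λ = 60/4.36 = 13.7615 /hr
μ = 60/3.18 = 18.8679 /hr
ρ = λ/μ = 13.7615/18.8679 = 0.7294
Wq = ρ/(μ−λ) = 0.7294/(18.8679−13.7615) = 0.14283 hr
In minutes: 0.14283·60 = 8.570 min

Final: 8.570 min


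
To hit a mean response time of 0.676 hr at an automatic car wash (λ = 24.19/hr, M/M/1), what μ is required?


W = 1/(μ−λ) ⇒ μ − λ = 1/W = 1/0.676 = 1.4793
μ = λ + 1/W = 24.19 + 1.4793 = 25.6693 per hr

Final: 25.6693 /hr


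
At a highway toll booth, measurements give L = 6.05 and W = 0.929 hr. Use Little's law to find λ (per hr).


λ = L/W = 6.05/0.929 = 6.5124 /hr

Final: 6.5124 /hr


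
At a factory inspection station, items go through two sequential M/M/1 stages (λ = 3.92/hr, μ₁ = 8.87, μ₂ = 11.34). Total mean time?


Each node sees arrival rate λ = 3.92/hr (tandem ⇒ throughput preserved).
W₁ = 1/(μ₁−λ) = 1/(8.87−3.92) = 0.20202 hr
W₂ = 1/(μ₂−λ) = 1/(11.34−3.92) = 0.13477 hr
W_total = W₁ + W₂ = 0.20202 + 0.13477 = 0.33679 hr

Final: 0.33679 hr


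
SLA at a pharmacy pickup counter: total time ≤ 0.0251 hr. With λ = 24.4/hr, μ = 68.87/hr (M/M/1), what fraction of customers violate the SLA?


W ~ Exponential(μ−λ) for M/M/1.
μ − λ = 68.87 − 24.4 = 44.4700
P(W > t) = e^{−(μ−λ)t} = e^{−1.1162} = 0.327523

Final: 0.327523


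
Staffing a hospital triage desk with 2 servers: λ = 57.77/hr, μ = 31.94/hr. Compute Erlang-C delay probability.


a = λ/μ = 1.8087; ρ = a/2 = 0.9044
P₀ = 0.050226 (from M/M/c formula)
C(c,a) = [a^c/(c!(1−ρ))]·P₀ = [3.27141/(2·0.09565)]·0.050226
= 17.10128·0.050226 = 0.858930

Final: 0.858930


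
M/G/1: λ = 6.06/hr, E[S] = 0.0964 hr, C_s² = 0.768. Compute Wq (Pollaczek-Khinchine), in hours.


ρ = λ·E[S] = 6.06·0.0964 = 0.5842
E[S²] = E[S]²(1+C_s²) = 0.0964²·(1+0.768) = 0.016430
Wq = λ·E[S²]/(2(1−ρ)) = 6.06·0.016430/(2·0.4158) = 0.11972 hr

Final: 0.11972 hr


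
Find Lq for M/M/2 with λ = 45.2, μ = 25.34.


a = λ/μ = 1.7837; ρ = a/2 = 0.8919
P₀ = 0.057155
Lq = P₀·a^c·ρ / (c!·(1−ρ)²) = 0.057155·3.18173·0.8919/(2·0.01169)
= 6.93586

Final: 6.93586


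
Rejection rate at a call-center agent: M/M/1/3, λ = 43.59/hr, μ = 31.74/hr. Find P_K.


ρ = λ/μ = 43.59/31.74 = 1.3733
P_K = (1−ρ)ρ^K/(1−ρ^(K+1)) = (-0.3733·2.590239)/(1 − 3.557294)
= -0.967055/-2.557294 = 0.378156

Final: 0.378156


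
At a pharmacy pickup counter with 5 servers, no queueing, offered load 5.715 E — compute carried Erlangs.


B(5,5.715) = 0.340037 (Erlang-B)
Carried load = a(1 − B) = 5.715·(1 − 0.340037) = 5.715·0.659963 = 3.7717 E

Final: 3.7717 Erlangs


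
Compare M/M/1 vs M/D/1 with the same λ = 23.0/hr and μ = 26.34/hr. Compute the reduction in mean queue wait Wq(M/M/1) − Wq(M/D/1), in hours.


ρ = 23.0/26.34 = 0.8732
Wq(M/M/1) = ρ/(μ−λ) = 0.8732/3.34 = 0.26144 hr
Wq(M/D/1) = ρ/(2(μ−λ)) = 0.13072 hr
Savings = 0.26144 − 0.13072 = 0.13072 hr

Final: 0.13072 hr


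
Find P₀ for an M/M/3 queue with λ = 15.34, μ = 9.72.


a = λ/μ = 15.34/9.72 = 1.5782; ρ = a/c = 0.5261
Σ_{k=0}^{2} a^k/k! (terms k=0..2) = 1.00000 + 1.57819 + 1.24534 = 3.82353
Tail: a^3/(3!(1−ρ)) = 3.93077/(6·0.4739) = 1.38231
P₀ = 1/(3.82353 + 1.38231) = 1/5.20584 = 0.192092

Final: 0.192092


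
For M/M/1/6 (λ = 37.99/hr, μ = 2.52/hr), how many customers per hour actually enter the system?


ρ = 15.0754; P_K = (1−ρ)ρ^6/(1−ρ^7) = 0.933667
λ_eff = λ(1 − P_K) = 37.99·(1 − 0.933667) = 37.99·0.066333 = 2.5200 /hr

Final: 2.5200 /hr


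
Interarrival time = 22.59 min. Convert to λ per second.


λ = 1/(interarrival time) in consistent units.
1 second = 0.0166667 min, so λ = 0.0166667/22.59 = 0.0007378 per second

Final: 0.0007378 /sec


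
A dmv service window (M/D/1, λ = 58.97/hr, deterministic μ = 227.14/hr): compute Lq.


ρ = 58.97/227.14 = 0.2596
M/D/1: Lq = ρ²/(2(1−ρ)) = 0.06740/(2·0.7404) = 0.04552

Final: 0.04552


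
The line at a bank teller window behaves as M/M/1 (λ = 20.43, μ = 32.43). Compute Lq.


ρ = 20.43/32.43 = 0.6300
Lq = ρ²/(1−ρ) = 0.3969/0.3700 = 1.0725

Final: 1.0725


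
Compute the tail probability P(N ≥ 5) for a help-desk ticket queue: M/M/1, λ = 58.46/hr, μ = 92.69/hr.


ρ = 58.46/92.69 = 0.6307
P(N ≥ n) = ρ^n = 0.6307^5 = 0.099800

Final: 0.099800


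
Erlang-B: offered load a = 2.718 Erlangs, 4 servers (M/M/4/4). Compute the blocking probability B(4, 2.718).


B(c,a) = (a^c/c!) / Σ_{k=0}^{c} a^k/k!
a^4/4! = 2.273980
Σ terms (k=0..4): 1.00000 + 2.71800 + 3.69376 + 3.34655 + 2.27398 = 13.032290
B = 2.273980/13.032290 = 0.174488

Final: 0.174488


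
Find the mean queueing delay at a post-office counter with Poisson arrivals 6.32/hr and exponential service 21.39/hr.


ρ = 6.32/21.39 = 0.2955
Wq = ρ/(μ−λ) = 0.2955/(21.39 − 6.32) = 0.2955/15.07 = 0.01961 hr

Final: 0.01961 hr


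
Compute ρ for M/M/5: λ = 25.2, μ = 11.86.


ρ = λ/(cμ) = 25.2/(5·11.86) = 25.2/59.30 = 0.4250

Final: 0.4250


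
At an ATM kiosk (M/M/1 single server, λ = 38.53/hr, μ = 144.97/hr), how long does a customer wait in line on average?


ρ = 38.53/144.97 = 0.2658
Wq = ρ/(μ−λ) = 0.2658/(144.97 − 38.53) = 0.2658/106.44 = 0.002497 hr

Final: 0.002497 hr


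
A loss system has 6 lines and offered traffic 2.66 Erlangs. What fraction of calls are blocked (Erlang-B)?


B(c,a) = (a^c/c!) / Σ_{k=0}^{c} a^k/k!
a^6/6! = 0.491991
Σ terms (k=0..6): 1.00000 + 2.66000 + 3.53780 + 3.13685 + 2.08600 + 1.10975 + 0.49199 = 14.022400
B = 0.491991/14.022400 = 0.035086

Final: 0.035086


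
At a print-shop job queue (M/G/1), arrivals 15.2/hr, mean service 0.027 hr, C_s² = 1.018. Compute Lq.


ρ = λ·E[S] = 15.2·0.027 = 0.4104
Lq = ρ²(1+C_s²)/(2(1−ρ)) = 0.1684·(1+1.018)/(2·0.5896)
= 0.1684·2.0180/1.1792 = 0.28824

Final: 0.28824


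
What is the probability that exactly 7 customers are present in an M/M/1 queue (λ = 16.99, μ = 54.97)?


ρ = 16.99/54.97 = 0.3091
P_n = (1−ρ)·ρ^n = (1 − 0.3091)·0.3091^7 = 0.6909·0.0002694 = 0.0001862

Final: 0.0001862


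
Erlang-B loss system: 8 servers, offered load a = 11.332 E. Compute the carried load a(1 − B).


B(8,11.332) = 0.396489 (Erlang-B)
Carried load = a(1 − B) = 11.332·(1 − 0.396489) = 11.332·0.603511 = 6.8390 E

Final: 6.8390 Erlangs


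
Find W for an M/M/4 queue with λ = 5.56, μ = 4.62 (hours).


a = 1.2035; ρ = 0.3009; P₀ = 0.299120
Lq = P₀·a^c·ρ/(c!(1−ρ)²) = 0.01609
Wq = Lq/λ = 0.01609/5.56 = 0.002894 hr
W = Wq + 1/μ = 0.002894 + 0.21645 = 0.21934 hr

Final: 0.21934 hr


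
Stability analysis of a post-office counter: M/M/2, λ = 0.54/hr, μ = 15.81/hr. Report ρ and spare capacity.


Total capacity cμ = 2·15.81 = 31.62/hr
ρ = λ/(cμ) = 0.54/31.62 = 0.01708
Stable ⇔ ρ < 1: YES
Spare capacity = cμ − λ = 31.62 − 0.54 = 31.08/hr

Final: ρ = 0.01708; stable; margin = 31.08/hr


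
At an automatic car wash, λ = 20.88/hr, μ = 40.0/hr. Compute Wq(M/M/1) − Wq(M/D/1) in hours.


ρ = 20.88/40.0 = 0.5220
Wq(M/M/1) = ρ/(μ−λ) = 0.5220/19.12 = 0.02730 hr
Wq(M/D/1) = ρ/(2(μ−λ)) = 0.01365 hr
Savings = 0.02730 − 0.01365 = 0.01365 hr

Final: 0.01365 hr


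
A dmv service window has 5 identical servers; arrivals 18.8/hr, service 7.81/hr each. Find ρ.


ρ = λ/(cμ) = 18.8/(5·7.81) = 18.8/39.05 = 0.4814

Final: 0.4814


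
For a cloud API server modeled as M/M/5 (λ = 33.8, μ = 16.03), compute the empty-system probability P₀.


a = λ/μ = 33.8/16.03 = 2.1085; ρ = a/c = 0.4217
Σ_{k=0}^{4} a^k/k! (terms k=0..4) = 1.00000 + 2.10855 + 2.22298 + 1.56242 + 0.82361 = 7.71756
Tail: a^5/(5!(1−ρ)) = 41.67887/(120·0.5783) = 0.60060
P₀ = 1/(7.71756 + 0.60060) = 1/8.31817 = 0.120219

Final: 0.120219


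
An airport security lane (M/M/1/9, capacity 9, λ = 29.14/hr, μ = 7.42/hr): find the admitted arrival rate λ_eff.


ρ = 3.9272; P_K = (1−ρ)ρ^9/(1−ρ^10) = 0.745368
λ_eff = λ(1 − P_K) = 29.14·(1 − 0.745368) = 29.14·0.254632 = 7.4200 /hr

Final: 7.4200 /hr


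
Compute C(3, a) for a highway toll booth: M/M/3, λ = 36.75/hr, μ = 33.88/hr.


a = λ/μ = 1.0847; ρ = a/3 = 0.3616
P₀ = 0.332647 (from M/M/c formula)
C(c,a) = [a^c/(c!(1−ρ))]·P₀ = [1.27627/(6·0.6384)]·0.332647
= 0.33318·0.332647 = 0.110831

Final: 0.110831


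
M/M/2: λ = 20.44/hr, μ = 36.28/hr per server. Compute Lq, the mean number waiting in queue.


a = λ/μ = 0.5634; ρ = a/2 = 0.2817
P₀ = 0.560430
Lq = P₀·a^c·ρ / (c!·(1−ρ)²) = 0.560430·0.31741·0.2817/(2·0.51596)
= 0.04856

Final: 0.04856


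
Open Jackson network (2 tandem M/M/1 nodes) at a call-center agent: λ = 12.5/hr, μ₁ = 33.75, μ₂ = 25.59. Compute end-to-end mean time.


Each node sees arrival rate λ = 12.5/hr (tandem ⇒ throughput preserved).
W₁ = 1/(μ₁−λ) = 1/(33.75−12.5) = 0.04706 hr
W₂ = 1/(μ₂−λ) = 1/(25.59−12.5) = 0.07639 hr
W_total = W₁ + W₂ = 0.04706 + 0.07639 = 0.12345 hr

Final: 0.12345 hr


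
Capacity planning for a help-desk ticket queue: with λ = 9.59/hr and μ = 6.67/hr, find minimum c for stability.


Stability requires cμ > λ ⇔ c > λ/μ.
λ/μ = 9.59/6.67 = 1.4378
Minimum integer c = ⌊1.4378⌋ + 1 = 2
Check: 2·6.67 = 13.34 > 9.59, while 1·6.67 = 6.67 ≤ 9.59

Final: 2 servers


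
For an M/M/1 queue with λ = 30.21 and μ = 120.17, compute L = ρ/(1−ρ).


ρ = λ/μ = 30.21/120.17 = 0.2514
L = ρ/(1−ρ) = 0.2514/(1 − 0.2514) = 0.2514/0.7486 = 0.3358

Final: 0.3358


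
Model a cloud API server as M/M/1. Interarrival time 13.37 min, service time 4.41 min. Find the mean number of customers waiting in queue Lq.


λ = 60/13.37 = 4.4877 /hr
μ = 60/4.41 = 13.6054 /hr
ρ = λ/μ = 4.4877/13.6054 = 0.3298
Lq = ρ²/(1−ρ) = 0.1088/0.6702 = 0.1623

Final: 0.1623


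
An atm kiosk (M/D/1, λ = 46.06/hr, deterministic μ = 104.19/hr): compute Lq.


ρ = 46.06/104.19 = 0.4421
M/D/1: Lq = ρ²/(2(1−ρ)) = 0.1954/(2·0.5579) = 0.17514

Final: 0.17514


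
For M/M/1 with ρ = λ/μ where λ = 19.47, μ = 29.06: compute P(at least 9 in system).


ρ = 19.47/29.06 = 0.6700
P(N ≥ n) = ρ^n = 0.6700^9 = 0.027204

Final: 0.027204


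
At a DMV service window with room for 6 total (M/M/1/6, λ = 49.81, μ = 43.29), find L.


ρ = 49.81/43.29 = 1.1506
L = ρ[1 − (K+1)ρ^K + Kρ^(K+1)] / [(1−ρ)(1−ρ^(K+1))]
Numerator: 1.1506·(1 − 7·2.320458 + 6·2.669947) = 0.893424
Denominator: (-0.1506)·(-1.669947) = 0.251514
L = 0.893424/0.251514 = 3.5522

Final: 3.5522


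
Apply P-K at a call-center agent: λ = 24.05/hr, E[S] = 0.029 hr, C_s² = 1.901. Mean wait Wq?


ρ = λ·E[S] = 24.05·0.029 = 0.6975
E[S²] = E[S]²(1+C_s²) = 0.029²·(1+1.901) = 0.002440
Wq = λ·E[S²]/(2(1−ρ)) = 24.05·0.002440/(2·0.3025) = 0.09697 hr

Final: 0.09697 hr


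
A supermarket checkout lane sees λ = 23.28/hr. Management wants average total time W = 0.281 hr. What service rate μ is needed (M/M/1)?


W = 1/(μ−λ) ⇒ μ − λ = 1/W = 1/0.281 = 3.5587
μ = λ + 1/W = 23.28 + 3.5587 = 26.8387 per hr

Final: 26.8387 /hr


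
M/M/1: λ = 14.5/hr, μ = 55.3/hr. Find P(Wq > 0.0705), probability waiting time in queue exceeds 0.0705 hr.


ρ = 14.5/55.3 = 0.2622
P(Wq > t) = ρ·e^{−(μ−λ)t} = 0.2622·e^{−2.8764}
= 0.2622·0.056337 = 0.014772

Final: 0.014772


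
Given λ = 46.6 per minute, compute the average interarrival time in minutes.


Mean interarrival time = 1/λ = 1/46.6 minute = 0.02146 minute
In minutes: 0.02146 × 1 = 0.02146 min

Final: 0.02146 min


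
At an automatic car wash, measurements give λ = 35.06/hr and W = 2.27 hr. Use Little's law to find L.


L = λW = 35.06·2.27 = 79.5862

Final: 79.5862


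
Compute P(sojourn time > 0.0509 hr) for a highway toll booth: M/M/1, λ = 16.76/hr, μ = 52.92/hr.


W ~ Exponential(μ−λ) for M/M/1.
μ − λ = 52.92 − 16.76 = 36.1600
P(W > t) = e^{−(μ−λ)t} = e^{−1.8405} = 0.158731

Final: 0.158731


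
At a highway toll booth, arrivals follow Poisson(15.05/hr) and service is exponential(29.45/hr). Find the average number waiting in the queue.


ρ = 15.05/29.45 = 0.5110
Lq = ρ²/(1−ρ) = 0.2612/0.4890 = 0.5341

Final: 0.5341


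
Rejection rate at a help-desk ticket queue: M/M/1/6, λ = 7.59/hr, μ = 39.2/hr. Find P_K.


ρ = λ/μ = 7.59/39.2 = 0.1936
P_K = (1−ρ)ρ^K/(1−ρ^(K+1)) = (0.8064·0.00005269)/(1 − 0.00001020)
= 0.00004249/0.999990 = 0.00004249

Final: 0.00004249


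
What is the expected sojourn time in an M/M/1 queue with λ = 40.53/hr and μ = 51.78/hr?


W = 1/(μ−λ) = 1/(51.78 − 40.53) = 1/11.25 = 0.08889 hr

Final: 0.08889 hr


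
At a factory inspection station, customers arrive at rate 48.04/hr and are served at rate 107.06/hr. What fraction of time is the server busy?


ρ = λ/μ = 48.04/107.06 = 0.4487

Final: 0.4487


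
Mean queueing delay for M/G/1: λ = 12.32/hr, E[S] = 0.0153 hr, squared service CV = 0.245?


ρ = λ·E[S] = 12.32·0.0153 = 0.1885
E[S²] = E[S]²(1+C_s²) = 0.0153²·(1+0.245) = 0.0002914
Wq = λ·E[S²]/(2(1−ρ)) = 12.32·0.0002914/(2·0.8115) = 0.002212 hr

Final: 0.002212 hr


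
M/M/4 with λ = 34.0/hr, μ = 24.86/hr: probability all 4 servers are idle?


a = λ/μ = 34.0/24.86 = 1.3677; ρ = a/c = 0.3419
Σ_{k=0}^{3} a^k/k! (terms k=0..3) = 1.00000 + 1.36766 + 0.93525 + 0.42637 = 3.72927
Tail: a^4/(4!(1−ρ)) = 3.49874/(24·0.6581) = 0.22152
P₀ = 1/(3.72927 + 0.22152) = 1/3.95079 = 0.253114

Final: 0.253114


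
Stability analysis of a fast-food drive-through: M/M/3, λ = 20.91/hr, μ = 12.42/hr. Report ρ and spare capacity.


Total capacity cμ = 3·12.42 = 37.26/hr
ρ = λ/(cμ) = 20.91/37.26 = 0.5612
Stable ⇔ ρ < 1: YES
Spare capacity = cμ − λ = 37.26 − 20.91 = 16.35/hr

Final: ρ = 0.5612; stable; margin = 16.35/hr


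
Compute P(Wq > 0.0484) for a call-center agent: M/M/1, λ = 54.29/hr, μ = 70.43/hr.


ρ = 54.29/70.43 = 0.7708
P(Wq > t) = ρ·e^{−(μ−λ)t} = 0.7708·e^{−0.7812}
= 0.7708·0.457867 = 0.352941

Final: 0.352941


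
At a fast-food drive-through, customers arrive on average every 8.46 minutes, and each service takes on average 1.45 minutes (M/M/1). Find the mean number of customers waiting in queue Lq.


λ = 60/8.46 = 7.0922 /hr
μ = 60/1.45 = 41.3793 /hr
ρ = λ/μ = 7.0922/41.3793 = 0.1714
Lq = ρ²/(1−ρ) = 0.02938/0.8286 = 0.03545

Final: 0.03545


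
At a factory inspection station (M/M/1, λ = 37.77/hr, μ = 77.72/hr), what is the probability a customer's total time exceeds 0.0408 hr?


W ~ Exponential(μ−λ) for M/M/1.
μ − λ = 77.72 − 37.77 = 39.9500
P(W > t) = e^{−(μ−λ)t} = e^{−1.6300} = 0.195937

Final: 0.195937


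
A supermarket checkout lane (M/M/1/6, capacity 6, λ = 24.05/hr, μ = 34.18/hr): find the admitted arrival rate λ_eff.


ρ = 0.7036; P_K = (1−ρ)ρ^6/(1−ρ^7) = 0.039324
λ_eff = λ(1 − P_K) = 24.05·(1 − 0.039324) = 24.05·0.960676 = 23.1043 /hr

Final: 23.1043 /hr


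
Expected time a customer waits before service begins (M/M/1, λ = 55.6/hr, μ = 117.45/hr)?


ρ = 55.6/117.45 = 0.4734
Wq = ρ/(μ−λ) = 0.4734/(117.45 − 55.6) = 0.4734/61.85 = 0.007654 hr

Final: 0.007654 hr


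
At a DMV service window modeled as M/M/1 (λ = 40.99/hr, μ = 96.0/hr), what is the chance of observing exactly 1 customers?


ρ = 40.99/96.0 = 0.4270
P_n = (1−ρ)·ρ^n = (1 − 0.4270)·0.4270^1 = 0.5730·0.426979 = 0.244668

Final: 0.244668


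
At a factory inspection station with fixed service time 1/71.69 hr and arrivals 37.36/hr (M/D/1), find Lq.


ρ = 37.36/71.69 = 0.5211
M/D/1: Lq = ρ²/(2(1−ρ)) = 0.2716/(2·0.4789) = 0.28356

Final: 0.28356


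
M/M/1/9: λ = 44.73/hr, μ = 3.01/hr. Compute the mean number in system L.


ρ = 44.73/3.01 = 14.8605
L = ρ[1 − (K+1)ρ^K + Kρ^(K+1)] / [(1−ρ)(1−ρ^(K+1))]
Numerator: 14.8605·(1 − 10·35342040743.110786 + 9·525199163601.111389) = 64990343012143.093750
Denominator: (-13.8605)·(-525199163600.111389) = 7279504686178.288086
L = 64990343012143.093750/7279504686178.288086 = 8.9279

Final: 8.9279


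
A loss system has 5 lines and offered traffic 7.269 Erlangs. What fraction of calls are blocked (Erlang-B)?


B(c,a) = (a^c/c!) / Σ_{k=0}^{c} a^k/k!
a^5/5! = 169.118882
Σ terms (k=0..5): 1.00000 + 7.26900 + 26.41918 + 64.01367 + 116.32885 + 169.11888 = 384.149586
B = 169.118882/384.149586 = 0.440242

Final: 0.440242


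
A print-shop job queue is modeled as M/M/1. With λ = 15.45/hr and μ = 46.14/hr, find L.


ρ = λ/μ = 15.45/46.14 = 0.3349
L = ρ/(1−ρ) = 0.3349/(1 − 0.3349) = 0.3349/0.6651 = 0.5034

Final: 0.5034


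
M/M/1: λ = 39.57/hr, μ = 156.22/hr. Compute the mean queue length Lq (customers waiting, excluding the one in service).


ρ = 39.57/156.22 = 0.2533
Lq = ρ²/(1−ρ) = 0.06416/0.7467 = 0.08592

Final: 0.08592


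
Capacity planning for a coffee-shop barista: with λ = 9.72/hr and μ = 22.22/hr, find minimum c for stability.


Stability requires cμ > λ ⇔ c > λ/μ.
λ/μ = 9.72/22.22 = 0.4374
Minimum integer c = ⌊0.4374⌋ + 1 = 1
Check: 1·22.22 = 22.22 > 9.72, while 0·22.22 = 0.00 ≤ 9.72

Final: 1 servers


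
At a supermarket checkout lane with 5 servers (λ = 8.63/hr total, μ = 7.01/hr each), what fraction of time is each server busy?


ρ = λ/(cμ) = 8.63/(5·7.01) = 8.63/35.05 = 0.2462

Final: 0.2462


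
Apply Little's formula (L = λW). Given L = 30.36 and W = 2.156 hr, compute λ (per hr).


λ = L/W = 30.36/2.156 = 14.0816 /hr

Final: 14.0816 /hr


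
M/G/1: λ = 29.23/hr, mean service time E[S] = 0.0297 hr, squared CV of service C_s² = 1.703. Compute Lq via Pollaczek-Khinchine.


ρ = λ·E[S] = 29.23·0.0297 = 0.8681
Lq = ρ²(1+C_s²)/(2(1−ρ)) = 0.7537·(1+1.703)/(2·0.1319)
= 0.7537·2.7030/0.2637 = 7.72403

Final: 7.72403


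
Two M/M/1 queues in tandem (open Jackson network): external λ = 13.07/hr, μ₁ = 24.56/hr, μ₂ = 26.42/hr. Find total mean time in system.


Each node sees arrival rate λ = 13.07/hr (tandem ⇒ throughput preserved).
W₁ = 1/(μ₁−λ) = 1/(24.56−13.07) = 0.08703 hr
W₂ = 1/(μ₂−λ) = 1/(26.42−13.07) = 0.07491 hr
W_total = W₁ + W₂ = 0.08703 + 0.07491 = 0.16194 hr

Final: 0.16194 hr


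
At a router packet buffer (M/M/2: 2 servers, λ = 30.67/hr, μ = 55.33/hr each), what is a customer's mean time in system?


a = 0.5543; ρ = 0.2772; P₀ = 0.565980
Lq = P₀·a^c·ρ/(c!(1−ρ)²) = 0.04612
Wq = Lq/λ = 0.04612/30.67 = 0.001504 hr
W = Wq + 1/μ = 0.001504 + 0.01807 = 0.01958 hr

Final: 0.01958 hr


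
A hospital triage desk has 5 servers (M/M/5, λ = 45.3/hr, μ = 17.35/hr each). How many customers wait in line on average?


a = λ/μ = 2.6110; ρ = a/5 = 0.5222
P₀ = 0.071232
Lq = P₀·a^c·ρ / (c!·(1−ρ)²) = 0.071232·121.33710·0.5222/(120·0.22830)
= 0.16474

Final: 0.16474


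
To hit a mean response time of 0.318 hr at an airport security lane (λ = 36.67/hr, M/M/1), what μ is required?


W = 1/(μ−λ) ⇒ μ − λ = 1/W = 1/0.318 = 3.1447
μ = λ + 1/W = 36.67 + 3.1447 = 39.8147 per hr

Final: 39.8147 /hr


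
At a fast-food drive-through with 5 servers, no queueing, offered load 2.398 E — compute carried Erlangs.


B(5,2.398) = 0.062280 (Erlang-B)
Carried load = a(1 − B) = 2.398·(1 − 0.062280) = 2.398·0.937720 = 2.2487 E

Final: 2.2487 Erlangs


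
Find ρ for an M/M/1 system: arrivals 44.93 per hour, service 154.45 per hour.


ρ = λ/μ = 44.93/154.45 = 0.2909

Final: 0.2909


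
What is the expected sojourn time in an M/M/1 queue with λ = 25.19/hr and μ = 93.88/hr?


W = 1/(μ−λ) = 1/(93.88 − 25.19) = 1/68.69 = 0.01456 hr

Final: 0.01456 hr


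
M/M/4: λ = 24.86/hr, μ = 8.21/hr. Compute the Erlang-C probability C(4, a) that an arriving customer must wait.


a = λ/μ = 3.0280; ρ = a/4 = 0.7570
P₀ = 0.036160 (from M/M/c formula)
C(c,a) = [a^c/(c!(1−ρ))]·P₀ = [84.06822/(24·0.2430)]·0.036160
= 14.41521·0.036160 = 0.521253

Final: 0.521253


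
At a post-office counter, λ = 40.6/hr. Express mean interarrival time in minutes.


Mean interarrival time = 1/λ = 1/40.6 hour = 0.02463 hour
In minutes: 0.02463 × 60 = 1.4778 min

Final: 1.4778 min


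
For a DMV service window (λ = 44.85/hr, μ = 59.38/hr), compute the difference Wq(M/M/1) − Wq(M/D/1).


ρ = 44.85/59.38 = 0.7553
Wq(M/M/1) = ρ/(μ−λ) = 0.7553/14.53 = 0.05198 hr
Wq(M/D/1) = ρ/(2(μ−λ)) = 0.02599 hr
Savings = 0.05198 − 0.02599 = 0.02599 hr

Final: 0.02599 hr


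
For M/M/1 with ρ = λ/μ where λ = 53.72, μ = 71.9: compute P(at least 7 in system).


ρ = 53.72/71.9 = 0.7471
P(N ≥ n) = ρ^n = 0.7471^7 = 0.129972

Final: 0.129972


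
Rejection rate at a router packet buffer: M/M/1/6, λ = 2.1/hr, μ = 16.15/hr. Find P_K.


ρ = λ/μ = 2.1/16.15 = 0.1300
P_K = (1−ρ)ρ^K/(1−ρ^(K+1)) = (0.8700·0.000004834)/(1 − 0.0000006285)
= 0.000004205/0.999999 = 0.000004205

Final: 0.000004205


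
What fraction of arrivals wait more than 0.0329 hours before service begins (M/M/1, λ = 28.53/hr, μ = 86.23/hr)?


ρ = 28.53/86.23 = 0.3309
P(Wq > t) = ρ·e^{−(μ−λ)t} = 0.3309·e^{−1.8983}
= 0.3309·0.149819 = 0.049569

Final: 0.049569


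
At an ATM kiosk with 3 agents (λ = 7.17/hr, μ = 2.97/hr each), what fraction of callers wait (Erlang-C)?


a = λ/μ = 2.4141; ρ = a/3 = 0.8047
P₀ = 0.054537 (from M/M/c formula)
C(c,a) = [a^c/(c!(1−ρ))]·P₀ = [14.06981/(6·0.1953)]·0.054537
= 12.00785·0.054537 = 0.654877

Final: 0.654877


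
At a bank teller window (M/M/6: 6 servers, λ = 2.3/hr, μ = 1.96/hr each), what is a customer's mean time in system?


a = 1.1735; ρ = 0.1956; P₀ = 0.309276
Lq = P₀·a^c·ρ/(c!(1−ρ)²) = 0.0003390
Wq = Lq/λ = 0.0003390/2.3 = 0.0001474 hr
W = Wq + 1/μ = 0.0001474 + 0.51020 = 0.51035 hr

Final: 0.51035 hr


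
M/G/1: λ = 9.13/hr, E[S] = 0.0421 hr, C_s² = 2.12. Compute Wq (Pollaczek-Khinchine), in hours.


ρ = λ·E[S] = 9.13·0.0421 = 0.3844
E[S²] = E[S]²(1+C_s²) = 0.0421²·(1+2.12) = 0.005530
Wq = λ·E[S²]/(2(1−ρ)) = 9.13·0.005530/(2·0.6156) = 0.04101 hr

Final: 0.04101 hr


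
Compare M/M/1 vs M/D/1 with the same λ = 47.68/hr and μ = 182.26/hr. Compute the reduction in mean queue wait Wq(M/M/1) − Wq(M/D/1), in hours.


ρ = 47.68/182.26 = 0.2616
Wq(M/M/1) = ρ/(μ−λ) = 0.2616/134.58 = 0.001944 hr
Wq(M/D/1) = ρ/(2(μ−λ)) = 0.0009719 hr
Savings = 0.001944 − 0.0009719 = 0.0009719 hr

Final: 0.0009719 hr


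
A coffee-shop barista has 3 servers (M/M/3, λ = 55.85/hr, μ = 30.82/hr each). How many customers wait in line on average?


a = λ/μ = 1.8121; ρ = a/3 = 0.6040
P₀ = 0.143702
Lq = P₀·a^c·ρ / (c!·(1−ρ)²) = 0.143702·5.95075·0.6040/(6·0.15678)
= 0.54911

Final: 0.54911
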